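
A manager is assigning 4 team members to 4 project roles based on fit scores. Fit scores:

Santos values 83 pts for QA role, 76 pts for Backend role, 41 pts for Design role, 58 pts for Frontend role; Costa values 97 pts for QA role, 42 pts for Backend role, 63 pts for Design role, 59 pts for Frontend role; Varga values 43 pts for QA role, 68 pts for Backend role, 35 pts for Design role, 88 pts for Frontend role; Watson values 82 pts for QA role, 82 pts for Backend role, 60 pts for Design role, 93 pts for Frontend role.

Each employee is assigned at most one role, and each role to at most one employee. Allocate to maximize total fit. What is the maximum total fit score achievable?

Optimal: Santos→Backend role (76 pts), Costa→QA role (97 pts), Varga→Frontend role (88 pts), Watson→Design role (60 pts) — total 76+97+88+60 = 321 pts.
Column-greedy (each role in turn goes to its best remaining employee) gives 308 pts, worse by 13.
Every other assignment is strictly worse.

Maximum total: 321 pts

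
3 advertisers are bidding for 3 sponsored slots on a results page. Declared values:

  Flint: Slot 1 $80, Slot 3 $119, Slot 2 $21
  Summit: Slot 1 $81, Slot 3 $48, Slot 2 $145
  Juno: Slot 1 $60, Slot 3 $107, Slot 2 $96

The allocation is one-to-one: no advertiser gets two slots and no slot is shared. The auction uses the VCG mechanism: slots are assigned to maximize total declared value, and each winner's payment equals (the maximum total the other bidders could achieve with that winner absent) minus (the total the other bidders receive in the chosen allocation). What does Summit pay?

Efficient allocation: Flint→Slot 1 ($80), Summit→Slot 2 ($145), Juno→Slot 3 ($107); total welfare W = $332.
Summit receives Slot 2 at value $145, so the others get W − 145 = $187.
Without Summit: best allocation of the remaining 2 bidders over all 3 slots is Flint→Slot 3 ($119), Juno→Slot 2 ($96), total $215.
VCG payment = (others' best without Summit) − (others' welfare with Summit) = 215 − 187 = $28.

Summit pays $28.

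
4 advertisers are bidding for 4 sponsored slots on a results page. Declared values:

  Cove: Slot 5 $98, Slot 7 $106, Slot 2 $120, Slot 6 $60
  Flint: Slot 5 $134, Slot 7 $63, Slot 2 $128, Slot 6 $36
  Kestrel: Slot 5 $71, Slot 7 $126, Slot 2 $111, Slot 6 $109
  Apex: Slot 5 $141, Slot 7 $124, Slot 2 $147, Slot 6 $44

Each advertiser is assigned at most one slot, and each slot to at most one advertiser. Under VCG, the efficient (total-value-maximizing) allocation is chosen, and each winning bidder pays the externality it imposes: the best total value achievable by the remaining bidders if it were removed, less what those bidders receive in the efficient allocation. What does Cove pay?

Cove pays $17.

Efficient allocation: Cove→Slot 7 ($106), Flint→Slot 5 ($134), Kestrel→Slot 6 ($109), Apex→Slot 2 ($147); total welfare W = $496.
Cove receives Slot 7 at value $106, so the others get W − 106 = $390.
Without Cove: best allocation of the remaining 3 bidders over all 4 slots is Flint→Slot 5 ($134), Kestrel→Slot 7 ($126), Apex→Slot 2 ($147), total $407.
VCG payment = (others' best without Cove) − (others' welfare with Cove) = 407 − 390 = $17.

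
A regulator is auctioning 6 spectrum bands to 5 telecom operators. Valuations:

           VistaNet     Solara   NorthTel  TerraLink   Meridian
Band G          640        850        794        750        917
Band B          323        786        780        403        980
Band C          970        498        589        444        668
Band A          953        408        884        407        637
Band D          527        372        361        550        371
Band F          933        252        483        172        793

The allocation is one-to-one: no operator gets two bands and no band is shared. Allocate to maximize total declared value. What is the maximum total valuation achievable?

Max total: $4234M

Optimal: VistaNet→Band C ($970M), Solara→Band G ($850M), NorthTel→Band A ($884M), TerraLink→Band D ($550M), Meridian→Band B ($980M) — total 970+850+884+550+980 = $4234M.
Column-greedy (each band in turn goes to its best remaining operator) gives $4107M, worse by 127.
Every other assignment is strictly worse.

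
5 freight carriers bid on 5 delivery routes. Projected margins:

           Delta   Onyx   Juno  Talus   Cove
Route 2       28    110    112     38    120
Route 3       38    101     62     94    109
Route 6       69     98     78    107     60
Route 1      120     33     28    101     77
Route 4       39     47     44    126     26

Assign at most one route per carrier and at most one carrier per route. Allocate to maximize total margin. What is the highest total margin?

Maximum total: $565k

This is a one-to-one assignment (maximum-weight bipartite matching).
Optimal: Delta→Route 1 ($120k), Onyx→Route 6 ($98k), Juno→Route 2 ($112k), Talus→Route 4 ($126k), Cove→Route 3 ($109k) — total 120+98+112+126+109 = $565k.
Column-greedy (each route in turn goes to its best remaining carrier) gives $492k, worse by 73.
Next-best assignment: Delta→Route 1, Onyx→Route 3, Juno→Route 6, Talus→Route 4, Cove→Route 2 = $545k.
Every other assignment is strictly worse.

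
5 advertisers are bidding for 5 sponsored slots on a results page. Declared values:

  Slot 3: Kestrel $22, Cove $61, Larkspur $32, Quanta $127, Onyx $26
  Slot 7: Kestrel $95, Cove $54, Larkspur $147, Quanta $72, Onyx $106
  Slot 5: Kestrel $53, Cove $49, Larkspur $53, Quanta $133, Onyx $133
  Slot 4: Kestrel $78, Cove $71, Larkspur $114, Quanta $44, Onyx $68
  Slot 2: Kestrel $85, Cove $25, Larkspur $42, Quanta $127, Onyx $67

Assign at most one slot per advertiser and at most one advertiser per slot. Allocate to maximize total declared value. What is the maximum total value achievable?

Max total: $563

Treat this as an assignment problem: match each advertiser to one slot.
Optimal: Kestrel→Slot 2 ($85), Cove→Slot 4 ($71), Larkspur→Slot 7 ($147), Quanta→Slot 3 ($127), Onyx→Slot 5 ($133) — total 85+71+147+127+133 = $563.
Max-entry greedy (repeatedly take the single best remaining cell) gives $462, worse by 101.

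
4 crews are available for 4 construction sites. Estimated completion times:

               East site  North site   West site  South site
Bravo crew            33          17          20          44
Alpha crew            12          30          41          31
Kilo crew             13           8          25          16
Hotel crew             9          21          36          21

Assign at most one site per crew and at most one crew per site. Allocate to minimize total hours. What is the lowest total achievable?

Optimal: Bravo crew→West site (20 hours), Alpha crew→East site (12 hours), Kilo crew→North site (8 hours), Hotel crew→South site (21 hours) — total 20+12+8+21 = 61 hours.
Row-greedy (each crew in turn takes its cheapest remaining site) gives 81 hours, worse by 20.
Checked against all permutations: 61 hours is optimal.

Min total: 61 hours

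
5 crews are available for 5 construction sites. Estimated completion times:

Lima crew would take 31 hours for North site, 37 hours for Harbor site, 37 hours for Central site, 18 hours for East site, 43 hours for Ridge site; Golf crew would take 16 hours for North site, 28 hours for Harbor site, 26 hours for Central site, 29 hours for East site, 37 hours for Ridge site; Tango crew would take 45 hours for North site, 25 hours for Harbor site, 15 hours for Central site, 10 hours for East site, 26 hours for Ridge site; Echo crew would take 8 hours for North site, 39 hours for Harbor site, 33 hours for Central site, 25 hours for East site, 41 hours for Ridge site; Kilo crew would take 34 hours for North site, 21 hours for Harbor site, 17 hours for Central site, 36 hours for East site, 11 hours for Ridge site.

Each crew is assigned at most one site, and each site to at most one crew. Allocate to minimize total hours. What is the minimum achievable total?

Min total: 80 hours

This is a one-to-one assignment (minimum-cost bipartite matching).
Optimal: Lima crew→East site (18 hours), Golf crew→Harbor site (28 hours), Tango crew→Central site (15 hours), Echo crew→North site (8 hours), Kilo crew→Ridge site (11 hours) — total 18+28+15+8+11 = 80 hours.
Row-greedy (each crew in turn takes its cheapest remaining site) gives 99 hours, worse by 19.
Next-best assignment: Lima crew→East site, Golf crew→Central site, Tango crew→Harbor site, Echo crew→North site, Kilo crew→Ridge site = 88 hours.
Checked against all permutations: 80 hours is optimal.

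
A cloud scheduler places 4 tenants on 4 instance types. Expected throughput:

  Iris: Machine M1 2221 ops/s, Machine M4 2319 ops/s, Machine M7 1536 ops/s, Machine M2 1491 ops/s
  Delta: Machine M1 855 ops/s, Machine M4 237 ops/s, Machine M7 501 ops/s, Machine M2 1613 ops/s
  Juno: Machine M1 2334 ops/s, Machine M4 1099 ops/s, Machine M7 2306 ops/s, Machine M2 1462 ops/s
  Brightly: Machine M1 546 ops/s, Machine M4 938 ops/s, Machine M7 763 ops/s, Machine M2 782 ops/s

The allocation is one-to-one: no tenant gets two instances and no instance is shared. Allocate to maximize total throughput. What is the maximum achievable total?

Optimal: Iris→Machine M1 (2221 ops/s), Delta→Machine M2 (1613 ops/s), Juno→Machine M7 (2306 ops/s), Brightly→Machine M4 (938 ops/s) — total 2221+1613+2306+938 = 7078 ops/s.
Row-greedy (each tenant in turn takes its best remaining instance) gives 7029 ops/s, worse by 49.
Swapping Delta↔Brightly (Delta→Machine M4 237 ops/s, Brightly→Machine M2 782 ops/s) loses 1532.

Max total: 7078 ops/s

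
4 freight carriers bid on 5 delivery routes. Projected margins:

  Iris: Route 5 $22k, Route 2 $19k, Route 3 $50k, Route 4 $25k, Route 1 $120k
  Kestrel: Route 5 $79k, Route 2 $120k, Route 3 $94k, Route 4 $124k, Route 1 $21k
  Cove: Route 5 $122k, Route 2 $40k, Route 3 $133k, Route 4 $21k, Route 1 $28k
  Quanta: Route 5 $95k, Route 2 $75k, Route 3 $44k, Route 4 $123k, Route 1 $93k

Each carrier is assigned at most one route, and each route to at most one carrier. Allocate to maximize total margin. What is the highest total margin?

Optimal: Iris→Route 1 ($120k), Kestrel→Route 2 ($120k), Cove→Route 3 ($133k), Quanta→Route 4 ($123k) — total 120+120+133+123 = $496k.
Row-greedy (each carrier in turn takes its best remaining route) gives $472k, worse by 24.
Next-best assignment: Iris→Route 1, Kestrel→Route 2, Cove→Route 5, Quanta→Route 4 = $485k.
Checked against all permutations: $496k is optimal.

Maximum total: $496k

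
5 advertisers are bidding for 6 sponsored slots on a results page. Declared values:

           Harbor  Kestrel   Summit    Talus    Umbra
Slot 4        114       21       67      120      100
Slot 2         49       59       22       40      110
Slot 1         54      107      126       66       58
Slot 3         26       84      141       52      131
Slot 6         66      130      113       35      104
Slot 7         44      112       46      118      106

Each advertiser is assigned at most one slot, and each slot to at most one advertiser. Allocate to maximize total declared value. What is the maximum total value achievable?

This is the linear assignment problem.
Optimal: Harbor→Slot 4 ($114), Kestrel→Slot 6 ($130), Summit→Slot 1 ($126), Talus→Slot 7 ($118), Umbra→Slot 3 ($131) — total 114+130+126+118+131 = $619.
Column-greedy (each slot in turn goes to its best remaining advertiser) gives $506, worse by 113.
Next-best assignment: Harbor→Slot 4, Kestrel→Slot 6, Summit→Slot 3, Talus→Slot 7, Umbra→Slot 2 = $613.
Checked against all permutations: $619 is optimal.

Max total: $619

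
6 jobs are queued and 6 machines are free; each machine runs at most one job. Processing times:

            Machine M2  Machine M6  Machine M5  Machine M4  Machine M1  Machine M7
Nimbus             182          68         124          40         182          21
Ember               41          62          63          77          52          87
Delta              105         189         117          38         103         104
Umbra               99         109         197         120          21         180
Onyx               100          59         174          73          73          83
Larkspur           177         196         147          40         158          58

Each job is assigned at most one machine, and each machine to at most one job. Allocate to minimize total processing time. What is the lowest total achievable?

Optimal: Nimbus→Machine M7 (21 min), Ember→Machine M2 (41 min), Delta→Machine M5 (117 min), Umbra→Machine M1 (21 min), Onyx→Machine M6 (59 min), Larkspur→Machine M4 (40 min) — total 21+41+117+21+59+40 = 299 min.
Min-entry greedy (repeatedly take the single cheapest remaining cell) gives 327 min, worse by 28.
No other one-to-one assignment undercuts 299 min.

Minimum total: 299 min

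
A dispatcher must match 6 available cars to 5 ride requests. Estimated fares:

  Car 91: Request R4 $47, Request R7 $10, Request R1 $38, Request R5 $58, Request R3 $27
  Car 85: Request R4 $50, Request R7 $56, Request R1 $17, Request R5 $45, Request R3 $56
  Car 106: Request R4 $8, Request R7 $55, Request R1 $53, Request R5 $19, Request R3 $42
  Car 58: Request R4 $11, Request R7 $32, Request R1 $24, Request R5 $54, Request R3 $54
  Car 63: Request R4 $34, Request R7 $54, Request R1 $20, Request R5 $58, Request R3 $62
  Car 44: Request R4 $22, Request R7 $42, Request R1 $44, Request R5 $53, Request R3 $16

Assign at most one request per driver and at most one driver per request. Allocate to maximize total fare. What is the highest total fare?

Maximum total: $272

Optimal: Car 91→Request R4 ($47), Car 85→Request R7 ($56), Car 106→Request R1 ($53), Car 58→Request R5 ($54), Car 63→Request R3 ($62) — total 47+56+53+54+62 = $272.
Max-entry greedy (repeatedly take the single best remaining cell) gives $251, worse by 21.
Next-best assignment: Car 91→Request R4, Car 85→Request R7, Car 106→Request R1, Car 44→Request R5, Car 63→Request R3 = $271.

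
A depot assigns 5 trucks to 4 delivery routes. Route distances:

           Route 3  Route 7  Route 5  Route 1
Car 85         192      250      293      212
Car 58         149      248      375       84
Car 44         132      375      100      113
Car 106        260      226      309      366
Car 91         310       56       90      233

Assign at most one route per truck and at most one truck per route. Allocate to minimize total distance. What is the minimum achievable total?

Minimum total: 432 km

Optimal: Car 85→Route 3 (192 km), Car 91→Route 7 (56 km), Car 44→Route 5 (100 km), Car 58→Route 1 (84 km) — total 192+56+100+84 = 432 km.
Row-greedy (each truck in turn takes its cheapest remaining route) gives 602 km, worse by 170.
Every other assignment is strictly worse.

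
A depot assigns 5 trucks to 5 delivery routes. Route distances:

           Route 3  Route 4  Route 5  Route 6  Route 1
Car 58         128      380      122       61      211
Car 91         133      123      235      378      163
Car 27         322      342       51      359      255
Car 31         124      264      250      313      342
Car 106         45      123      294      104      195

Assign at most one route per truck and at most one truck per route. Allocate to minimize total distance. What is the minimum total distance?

Optimal: Car 58→Route 6 (61 km), Car 91→Route 1 (163 km), Car 27→Route 5 (51 km), Car 31→Route 3 (124 km), Car 106→Route 4 (123 km) — total 61+163+51+124+123 = 522 km.
Swapping Car 91↔Car 31 (Car 91→Route 3 133 km, Car 31→Route 1 342 km) adds 188.

Minimum total: 522 km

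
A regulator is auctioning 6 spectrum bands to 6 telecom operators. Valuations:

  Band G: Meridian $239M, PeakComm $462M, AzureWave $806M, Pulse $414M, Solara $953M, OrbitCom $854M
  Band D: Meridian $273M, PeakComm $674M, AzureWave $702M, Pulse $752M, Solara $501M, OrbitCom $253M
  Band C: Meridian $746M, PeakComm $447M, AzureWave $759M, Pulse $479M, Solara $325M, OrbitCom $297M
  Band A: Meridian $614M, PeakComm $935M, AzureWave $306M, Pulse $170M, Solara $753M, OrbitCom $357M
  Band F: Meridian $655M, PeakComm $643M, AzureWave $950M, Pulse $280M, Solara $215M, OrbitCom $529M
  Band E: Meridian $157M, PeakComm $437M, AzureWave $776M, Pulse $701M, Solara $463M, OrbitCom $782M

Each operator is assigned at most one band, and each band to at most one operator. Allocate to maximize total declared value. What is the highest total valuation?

Maximum total: $5118M

Optimal: Meridian→Band C ($746M), PeakComm→Band A ($935M), AzureWave→Band F ($950M), Pulse→Band D ($752M), Solara→Band G ($953M), OrbitCom→Band E ($782M) — total 746+935+950+752+953+782 = $5118M.
Column-greedy (each band in turn goes to its best remaining operator) gives $4836M, worse by 282.
No other one-to-one assignment exceeds $5118M.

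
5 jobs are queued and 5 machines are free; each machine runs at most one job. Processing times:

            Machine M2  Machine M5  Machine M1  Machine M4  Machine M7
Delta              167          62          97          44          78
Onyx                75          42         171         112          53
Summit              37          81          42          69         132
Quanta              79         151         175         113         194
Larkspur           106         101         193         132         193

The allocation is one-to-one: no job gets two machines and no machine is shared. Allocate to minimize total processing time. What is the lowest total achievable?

Treat this as an assignment problem: match each job to one machine.
Optimal: Delta→Machine M4 (44 min), Onyx→Machine M7 (53 min), Summit→Machine M1 (42 min), Quanta→Machine M2 (79 min), Larkspur→Machine M5 (101 min) — total 44+53+42+79+101 = 319 min.
Row-greedy (each job in turn takes its cheapest remaining machine) gives 491 min, worse by 172.
Swapping Larkspur↔Summit (Larkspur→Machine M1 193 min, Summit→Machine M5 81 min) adds 131.

Minimum total: 319 min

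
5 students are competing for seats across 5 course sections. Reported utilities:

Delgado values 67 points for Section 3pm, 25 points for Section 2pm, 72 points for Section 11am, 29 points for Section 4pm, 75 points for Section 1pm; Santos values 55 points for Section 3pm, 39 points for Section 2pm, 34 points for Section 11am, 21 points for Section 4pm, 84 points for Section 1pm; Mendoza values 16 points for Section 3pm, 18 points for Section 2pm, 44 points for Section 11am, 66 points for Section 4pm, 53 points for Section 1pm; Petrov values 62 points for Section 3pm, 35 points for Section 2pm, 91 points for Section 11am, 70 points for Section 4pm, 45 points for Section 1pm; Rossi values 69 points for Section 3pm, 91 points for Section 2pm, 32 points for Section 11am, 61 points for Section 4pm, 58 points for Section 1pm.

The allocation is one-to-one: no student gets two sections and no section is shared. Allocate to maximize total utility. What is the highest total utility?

Maximum total: 399 points

Optimal: Delgado→Section 3pm (67 points), Santos→Section 1pm (84 points), Mendoza→Section 4pm (66 points), Petrov→Section 11am (91 points), Rossi→Section 2pm (91 points) — total 67+84+66+91+91 = 399 points.
Row-greedy (each student in turn takes its best remaining section) gives 378 points, worse by 21.
Next-best assignment: Delgado→Section 1pm, Santos→Section 3pm, Mendoza→Section 4pm, Petrov→Section 11am, Rossi→Section 2pm = 378 points.
Swapping Mendoza↔Rossi (Mendoza→Section 2pm 18 points, Rossi→Section 4pm 61 points) loses 78.
Every other assignment is strictly worse.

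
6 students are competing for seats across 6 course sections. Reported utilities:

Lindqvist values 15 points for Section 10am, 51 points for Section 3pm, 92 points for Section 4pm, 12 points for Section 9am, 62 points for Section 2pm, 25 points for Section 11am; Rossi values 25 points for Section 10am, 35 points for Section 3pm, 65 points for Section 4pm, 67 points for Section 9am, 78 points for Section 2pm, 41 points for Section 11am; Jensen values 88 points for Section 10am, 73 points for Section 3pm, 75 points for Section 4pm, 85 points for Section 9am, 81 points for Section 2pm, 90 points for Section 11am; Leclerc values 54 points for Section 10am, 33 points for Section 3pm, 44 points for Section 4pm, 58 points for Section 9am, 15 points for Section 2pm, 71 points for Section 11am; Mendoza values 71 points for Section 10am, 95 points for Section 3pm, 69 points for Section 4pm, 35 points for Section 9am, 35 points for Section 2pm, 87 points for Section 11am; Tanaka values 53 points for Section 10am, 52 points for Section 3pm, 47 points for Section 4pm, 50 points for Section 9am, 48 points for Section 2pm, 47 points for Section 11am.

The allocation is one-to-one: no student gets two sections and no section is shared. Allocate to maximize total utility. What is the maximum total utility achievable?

Maximum total: 474 points

Treat this as an assignment problem: match each student to one section.
Optimal: Lindqvist→Section 4pm (92 points), Rossi→Section 2pm (78 points), Jensen→Section 10am (88 points), Leclerc→Section 11am (71 points), Mendoza→Section 3pm (95 points), Tanaka→Section 9am (50 points) — total 92+78+88+71+95+50 = 474 points.
Max-entry greedy (repeatedly take the single best remaining cell) gives 466 points, worse by 8.
Swapping Lindqvist↔Jensen (Lindqvist→Section 10am 15 points, Jensen→Section 4pm 75 points) loses 90.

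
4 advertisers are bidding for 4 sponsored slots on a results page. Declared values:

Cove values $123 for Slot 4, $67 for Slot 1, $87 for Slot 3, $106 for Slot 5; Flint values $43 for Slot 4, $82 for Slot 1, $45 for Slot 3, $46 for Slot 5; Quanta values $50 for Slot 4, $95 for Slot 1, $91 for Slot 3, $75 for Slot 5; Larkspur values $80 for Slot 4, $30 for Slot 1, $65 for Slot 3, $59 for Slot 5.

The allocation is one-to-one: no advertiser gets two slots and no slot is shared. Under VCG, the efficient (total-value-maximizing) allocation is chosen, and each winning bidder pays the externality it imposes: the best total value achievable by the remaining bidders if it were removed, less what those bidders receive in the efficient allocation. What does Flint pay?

Efficient allocation: Cove→Slot 5 ($106), Flint→Slot 1 ($82), Quanta→Slot 3 ($91), Larkspur→Slot 4 ($80); total welfare W = $359.
Flint receives Slot 1 at value $82, so the others get W − 82 = $277.
Without Flint: best allocation of the remaining 3 bidders over all 4 slots is Cove→Slot 4 ($123), Quanta→Slot 1 ($95), Larkspur→Slot 3 ($65), total $283.
VCG payment = (others' best without Flint) − (others' welfare with Flint) = 283 − 277 = $6.

Flint pays $6.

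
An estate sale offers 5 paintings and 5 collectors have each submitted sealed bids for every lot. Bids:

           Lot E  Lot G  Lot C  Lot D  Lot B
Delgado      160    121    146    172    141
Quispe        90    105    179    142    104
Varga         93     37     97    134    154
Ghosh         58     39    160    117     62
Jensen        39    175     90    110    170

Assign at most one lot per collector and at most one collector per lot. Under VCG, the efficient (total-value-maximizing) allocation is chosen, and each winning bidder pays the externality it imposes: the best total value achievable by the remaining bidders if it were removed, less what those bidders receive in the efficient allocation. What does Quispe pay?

Efficient allocation: Delgado→Lot E ($160), Quispe→Lot D ($142), Varga→Lot B ($154), Ghosh→Lot C ($160), Jensen→Lot G ($175); total welfare W = $791.
Quispe receives Lot D at value $142, so the others get W − 142 = $649.
Without Quispe: best allocation of the remaining 4 bidders over all 5 lots is Delgado→Lot D ($172), Varga→Lot B ($154), Ghosh→Lot C ($160), Jensen→Lot G ($175), total $661.
VCG payment = (others' best without Quispe) − (others' welfare with Quispe) = 661 − 649 = $12.

Quispe pays $12.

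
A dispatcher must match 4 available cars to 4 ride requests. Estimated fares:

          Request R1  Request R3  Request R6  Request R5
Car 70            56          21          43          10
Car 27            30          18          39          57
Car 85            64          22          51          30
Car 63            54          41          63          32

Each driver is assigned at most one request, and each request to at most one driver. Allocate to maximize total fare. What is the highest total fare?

This is a one-to-one assignment (maximum-weight bipartite matching).
Optimal: Car 70→Request R1 ($56), Car 27→Request R5 ($57), Car 85→Request R6 ($51), Car 63→Request R3 ($41) — total 56+57+51+41 = $205.

Max total: $205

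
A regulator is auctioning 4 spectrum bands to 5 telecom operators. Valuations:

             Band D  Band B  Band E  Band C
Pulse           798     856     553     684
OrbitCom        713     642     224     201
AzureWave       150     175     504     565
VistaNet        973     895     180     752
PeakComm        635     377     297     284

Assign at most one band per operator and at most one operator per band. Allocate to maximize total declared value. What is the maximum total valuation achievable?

Treat this as an assignment problem: match each operator to one band.
Optimal: OrbitCom→Band D ($713M), Pulse→Band B ($856M), AzureWave→Band E ($504M), VistaNet→Band C ($752M) — total 713+856+504+752 = $2825M.
Every other assignment is strictly worse.

Max total: $2825M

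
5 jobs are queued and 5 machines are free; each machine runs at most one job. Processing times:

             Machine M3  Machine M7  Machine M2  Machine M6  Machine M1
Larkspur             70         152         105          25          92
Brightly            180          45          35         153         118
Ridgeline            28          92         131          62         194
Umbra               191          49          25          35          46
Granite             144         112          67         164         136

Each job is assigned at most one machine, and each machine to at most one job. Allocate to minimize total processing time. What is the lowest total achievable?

Optimal: Larkspur→Machine M6 (25 min), Brightly→Machine M7 (45 min), Ridgeline→Machine M3 (28 min), Umbra→Machine M1 (46 min), Granite→Machine M2 (67 min) — total 25+45+28+46+67 = 211 min.
Row-greedy (each job in turn takes its cheapest remaining machine) gives 246 min, worse by 35.
Next-best assignment: Larkspur→Machine M6, Brightly→Machine M2, Ridgeline→Machine M3, Umbra→Machine M1, Granite→Machine M7 = 246 min.

Min total: 211 min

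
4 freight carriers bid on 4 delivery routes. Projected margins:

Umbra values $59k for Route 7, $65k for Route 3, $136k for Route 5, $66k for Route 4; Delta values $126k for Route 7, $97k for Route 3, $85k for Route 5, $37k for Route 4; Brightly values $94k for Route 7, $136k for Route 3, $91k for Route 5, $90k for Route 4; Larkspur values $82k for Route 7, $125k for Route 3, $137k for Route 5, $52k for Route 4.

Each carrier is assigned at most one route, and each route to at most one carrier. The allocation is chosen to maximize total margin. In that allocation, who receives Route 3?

Optimal: Umbra→Route 5 ($136k), Delta→Route 7 ($126k), Brightly→Route 4 ($90k), Larkspur→Route 3 ($125k) — total 136+126+90+125 = $477k.
Row-greedy (each carrier in turn takes its best remaining route) gives $450k, worse by 27.
Next-best assignment: Umbra→Route 4, Delta→Route 7, Brightly→Route 3, Larkspur→Route 5 = $465k.
Every other assignment is strictly worse.
Larkspur's own top route is Route 5 ($137k), but forcing Larkspur→Route 5 and reassigning the rest optimally gives only $465k — worse by 12.

Larkspur receives Route 3.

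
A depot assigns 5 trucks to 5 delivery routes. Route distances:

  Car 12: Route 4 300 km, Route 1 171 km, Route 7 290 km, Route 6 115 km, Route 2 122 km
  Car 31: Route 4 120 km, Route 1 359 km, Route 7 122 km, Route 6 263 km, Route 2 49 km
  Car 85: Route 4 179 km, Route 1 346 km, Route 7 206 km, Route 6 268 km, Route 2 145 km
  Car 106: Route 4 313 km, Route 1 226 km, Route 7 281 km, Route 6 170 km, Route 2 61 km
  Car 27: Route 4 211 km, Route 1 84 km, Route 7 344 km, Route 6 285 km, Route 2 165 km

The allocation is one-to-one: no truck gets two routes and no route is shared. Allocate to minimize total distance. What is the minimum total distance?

This is a one-to-one assignment (minimum-cost bipartite matching).
Optimal: Car 12→Route 6 (115 km), Car 31→Route 7 (122 km), Car 85→Route 4 (179 km), Car 106→Route 2 (61 km), Car 27→Route 1 (84 km) — total 115+122+179+61+84 = 561 km.
Column-greedy (each route in turn goes to its cheapest remaining truck) gives 586 km, worse by 25.
Next-best assignment: Car 12→Route 6, Car 31→Route 4, Car 85→Route 7, Car 106→Route 2, Car 27→Route 1 = 586 km.

Minimum total: 561 km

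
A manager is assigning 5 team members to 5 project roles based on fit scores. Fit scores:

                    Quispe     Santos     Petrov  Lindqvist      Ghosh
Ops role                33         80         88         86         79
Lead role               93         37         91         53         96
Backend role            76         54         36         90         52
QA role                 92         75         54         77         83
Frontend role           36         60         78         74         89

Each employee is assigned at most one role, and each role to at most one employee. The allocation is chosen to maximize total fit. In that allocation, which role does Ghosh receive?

Optimal: Quispe→QA role (92 pts), Santos→Ops role (80 pts), Petrov→Lead role (91 pts), Lindqvist→Backend role (90 pts), Ghosh→Frontend role (89 pts) — total 92+80+91+90+89 = 442 pts.
Row-greedy (each employee in turn takes its best remaining role) gives 424 pts, worse by 18.
Every other assignment is strictly worse.
Ghosh's own top role is Lead role (96 pts), but forcing Ghosh→Lead role and reassigning the rest optimally gives only 436 pts — worse by 6.

Ghosh receives Frontend role.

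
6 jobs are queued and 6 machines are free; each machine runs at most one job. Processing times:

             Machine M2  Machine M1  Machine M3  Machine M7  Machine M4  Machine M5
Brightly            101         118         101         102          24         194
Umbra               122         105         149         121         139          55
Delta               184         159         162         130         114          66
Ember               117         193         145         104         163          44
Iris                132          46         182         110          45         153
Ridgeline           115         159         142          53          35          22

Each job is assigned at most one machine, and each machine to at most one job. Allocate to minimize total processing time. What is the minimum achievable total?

Optimal: Brightly→Machine M4 (24 min), Umbra→Machine M2 (122 min), Delta→Machine M3 (162 min), Ember→Machine M5 (44 min), Iris→Machine M1 (46 min), Ridgeline→Machine M7 (53 min) — total 24+122+162+44+46+53 = 451 min.
Min-entry greedy (repeatedly take the single cheapest remaining cell) gives 480 min, worse by 29.
Swapping Umbra↔Iris (Umbra→Machine M1 105 min, Iris→Machine M2 132 min) adds 69.

Min total: 451 min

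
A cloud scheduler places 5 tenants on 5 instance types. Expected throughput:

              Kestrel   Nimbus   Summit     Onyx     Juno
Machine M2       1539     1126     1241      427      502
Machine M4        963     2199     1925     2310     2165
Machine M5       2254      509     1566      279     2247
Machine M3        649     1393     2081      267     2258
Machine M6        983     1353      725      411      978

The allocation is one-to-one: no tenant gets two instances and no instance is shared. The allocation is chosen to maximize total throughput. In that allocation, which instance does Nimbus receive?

Nimbus receives Machine M6.

Treat this as an assignment problem: match each tenant to one instance.
Optimal: Kestrel→Machine M2 (1539 ops/s), Nimbus→Machine M6 (1353 ops/s), Summit→Machine M3 (2081 ops/s), Onyx→Machine M4 (2310 ops/s), Juno→Machine M5 (2247 ops/s) — total 1539+1353+2081+2310+2247 = 9530 ops/s.
Max-entry greedy (repeatedly take the single best remaining cell) gives 9416 ops/s, worse by 114.
Swapping Nimbus↔Onyx (Nimbus→Machine M4 2199 ops/s, Onyx→Machine M6 411 ops/s) loses 1053.
Every other assignment is strictly worse.
Nimbus's own top instance is Machine M4 (2199 ops/s), but forcing Nimbus→Machine M4 and reassigning the rest optimally gives only 8477 ops/s — worse by 1053.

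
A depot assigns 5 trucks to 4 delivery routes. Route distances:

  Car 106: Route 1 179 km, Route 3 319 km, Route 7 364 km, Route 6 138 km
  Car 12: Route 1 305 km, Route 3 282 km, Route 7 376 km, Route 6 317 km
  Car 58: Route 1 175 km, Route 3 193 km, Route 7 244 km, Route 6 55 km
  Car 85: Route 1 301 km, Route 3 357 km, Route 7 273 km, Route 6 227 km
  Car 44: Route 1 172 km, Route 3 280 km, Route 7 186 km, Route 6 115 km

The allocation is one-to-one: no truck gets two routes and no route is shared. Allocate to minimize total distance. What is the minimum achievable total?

Optimal: Car 106→Route 1 (179 km), Car 12→Route 3 (282 km), Car 44→Route 7 (186 km), Car 58→Route 6 (55 km) — total 179+282+186+55 = 702 km.
Min-entry greedy (repeatedly take the single cheapest remaining cell) gives 782 km, worse by 80.
Next-best assignment: Car 106→Route 1, Car 58→Route 3, Car 85→Route 7, Car 44→Route 6 = 760 km.

Min total: 702 km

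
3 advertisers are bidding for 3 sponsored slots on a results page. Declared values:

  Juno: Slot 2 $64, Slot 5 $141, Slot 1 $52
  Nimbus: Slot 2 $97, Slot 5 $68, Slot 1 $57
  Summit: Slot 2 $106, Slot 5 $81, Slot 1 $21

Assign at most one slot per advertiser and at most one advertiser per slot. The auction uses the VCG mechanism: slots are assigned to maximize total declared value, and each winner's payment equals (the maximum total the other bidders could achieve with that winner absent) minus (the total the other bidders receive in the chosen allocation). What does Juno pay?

Juno pays $15.

Efficient allocation: Juno→Slot 5 ($141), Nimbus→Slot 1 ($57), Summit→Slot 2 ($106); total welfare W = $304.
Juno receives Slot 5 at value $141, so the others get W − 141 = $163.
Without Juno: best allocation of the remaining 2 bidders over all 3 slots is Nimbus→Slot 2 ($97), Summit→Slot 5 ($81), total $178.
VCG payment = (others' best without Juno) − (others' welfare with Juno) = 178 − 163 = $15.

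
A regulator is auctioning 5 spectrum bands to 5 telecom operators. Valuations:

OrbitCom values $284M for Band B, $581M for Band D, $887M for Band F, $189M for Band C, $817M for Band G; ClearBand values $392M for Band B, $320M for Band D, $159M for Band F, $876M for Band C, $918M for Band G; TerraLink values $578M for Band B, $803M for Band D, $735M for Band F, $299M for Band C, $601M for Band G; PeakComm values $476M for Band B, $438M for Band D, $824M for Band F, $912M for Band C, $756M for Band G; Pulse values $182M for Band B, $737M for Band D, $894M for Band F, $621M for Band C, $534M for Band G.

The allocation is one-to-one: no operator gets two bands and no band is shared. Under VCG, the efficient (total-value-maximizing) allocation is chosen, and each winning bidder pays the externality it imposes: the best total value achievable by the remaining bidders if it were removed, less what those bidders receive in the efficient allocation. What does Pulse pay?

Efficient allocation: OrbitCom→Band F ($887M), ClearBand→Band G ($918M), TerraLink→Band B ($578M), PeakComm→Band C ($912M), Pulse→Band D ($737M); total welfare W = $4032M.
Pulse receives Band D at value $737M, so the others get W − 737 = $3295M.
Without Pulse: best allocation of the remaining 4 bidders over all 5 bands is OrbitCom→Band F ($887M), ClearBand→Band G ($918M), TerraLink→Band D ($803M), PeakComm→Band C ($912M), total $3520M.
VCG payment = (others' best without Pulse) − (others' welfare with Pulse) = 3520 − 3295 = $225M.

Pulse pays $225M.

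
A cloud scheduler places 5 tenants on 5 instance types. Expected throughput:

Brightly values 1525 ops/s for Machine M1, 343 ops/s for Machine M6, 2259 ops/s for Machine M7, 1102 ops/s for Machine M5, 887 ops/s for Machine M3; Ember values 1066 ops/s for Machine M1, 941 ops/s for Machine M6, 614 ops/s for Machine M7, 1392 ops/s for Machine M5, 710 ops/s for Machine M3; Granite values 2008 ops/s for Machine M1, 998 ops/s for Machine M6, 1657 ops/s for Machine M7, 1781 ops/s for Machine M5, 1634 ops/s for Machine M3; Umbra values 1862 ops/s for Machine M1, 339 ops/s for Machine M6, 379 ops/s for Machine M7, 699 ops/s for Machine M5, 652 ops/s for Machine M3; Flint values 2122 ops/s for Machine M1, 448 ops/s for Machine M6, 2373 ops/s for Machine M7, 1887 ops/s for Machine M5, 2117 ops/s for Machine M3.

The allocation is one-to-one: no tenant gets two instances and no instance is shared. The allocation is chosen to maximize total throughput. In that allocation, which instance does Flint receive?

Optimal: Brightly→Machine M7 (2259 ops/s), Ember→Machine M6 (941 ops/s), Granite→Machine M5 (1781 ops/s), Umbra→Machine M1 (1862 ops/s), Flint→Machine M3 (2117 ops/s) — total 2259+941+1781+1862+2117 = 8960 ops/s.
Row-greedy (each tenant in turn takes its best remaining instance) gives 6759 ops/s, worse by 2201.
Next-best assignment: Brightly→Machine M7, Ember→Machine M5, Granite→Machine M6, Umbra→Machine M1, Flint→Machine M3 = 8628 ops/s.
Flint's own top instance is Machine M7 (2373 ops/s), but forcing Flint→Machine M7 and reassigning the rest optimally gives only 7912 ops/s — worse by 1048.

Flint receives Machine M3.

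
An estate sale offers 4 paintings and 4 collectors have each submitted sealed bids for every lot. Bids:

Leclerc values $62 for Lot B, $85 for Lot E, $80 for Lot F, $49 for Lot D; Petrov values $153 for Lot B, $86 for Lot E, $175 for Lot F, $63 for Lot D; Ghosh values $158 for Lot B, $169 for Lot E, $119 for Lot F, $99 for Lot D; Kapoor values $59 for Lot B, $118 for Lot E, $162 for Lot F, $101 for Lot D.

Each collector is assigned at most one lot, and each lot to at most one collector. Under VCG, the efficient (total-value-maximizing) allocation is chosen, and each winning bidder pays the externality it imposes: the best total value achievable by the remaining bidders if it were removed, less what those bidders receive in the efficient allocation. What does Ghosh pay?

Efficient allocation: Leclerc→Lot D ($49), Petrov→Lot B ($153), Ghosh→Lot E ($169), Kapoor→Lot F ($162); total welfare W = $533.
Ghosh receives Lot E at value $169, so the others get W − 169 = $364.
Without Ghosh: best allocation of the remaining 3 bidders over all 4 lots is Leclerc→Lot E ($85), Petrov→Lot B ($153), Kapoor→Lot F ($162), total $400.
VCG payment = (others' best without Ghosh) − (others' welfare with Ghosh) = 400 − 364 = $36.

Ghosh pays $36.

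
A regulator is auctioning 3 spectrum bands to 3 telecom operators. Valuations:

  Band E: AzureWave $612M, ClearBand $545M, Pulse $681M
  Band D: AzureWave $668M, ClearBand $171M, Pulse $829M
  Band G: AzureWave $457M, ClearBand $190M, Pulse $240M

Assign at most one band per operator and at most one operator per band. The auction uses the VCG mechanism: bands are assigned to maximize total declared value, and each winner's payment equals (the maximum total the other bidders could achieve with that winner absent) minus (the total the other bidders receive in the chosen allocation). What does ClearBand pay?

ClearBand pays $155M.

Efficient allocation: AzureWave→Band G ($457M), ClearBand→Band E ($545M), Pulse→Band D ($829M); total welfare W = $1831M.
ClearBand receives Band E at value $545M, so the others get W − 545 = $1286M.
Without ClearBand: best allocation of the remaining 2 bidders over all 3 bands is AzureWave→Band E ($612M), Pulse→Band D ($829M), total $1441M.
VCG payment = (others' best without ClearBand) − (others' welfare with ClearBand) = 1441 − 1286 = $155M.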